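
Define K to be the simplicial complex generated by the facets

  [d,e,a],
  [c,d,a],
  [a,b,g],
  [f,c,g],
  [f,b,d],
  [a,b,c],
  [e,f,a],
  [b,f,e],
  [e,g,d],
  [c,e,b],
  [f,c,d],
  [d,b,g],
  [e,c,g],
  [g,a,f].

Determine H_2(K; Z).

Order the vertices as a < b < c < d < e < f < g. Listing each simplex with vertices in this order, K has dimension 2 with simplices:

  0-simplices (7): a, b, c, d, e, f, g
  1-simplices (21): ab, ac, ad, ae, af, ag, bc, bd, be, bf, bg, cd, ce, cf, cg, de, df, dg, ef, eg, fg
  2-simplices (14): abc, abg, acd, ade, aef, afg, bce, bdf, bdg, bef, cdf, ceg, cfg, deg

so the chain groups are C_0 ≅ Z^7, C_1 ≅ Z^21, C_2 ≅ Z^14.

∂_1: C_1 → C_0 sends each edge [p,q] (with p < q) to q − p. For instance
  ∂cf = f − c.
The 7×21 boundary matrix has rank 6 and Smith normal form diag(1,1,1,1,1,1).

Boundary ∂_2: C_2 → C_1 maps a triangle to the signed sum of its edges. For instance
  ∂cfg = fg − cg + cf,
  ∂cdf = df − cf + cd.
As a 21×14 matrix over Z this has rank 13, with invariant factors (1,1,1,1,1,1,1,1,1,1,1,1,1).

Reading off H_k = ker ∂_k / im ∂_{k+1}:

  H_2: rank ker ∂_2 − rank ∂_3 = (14 − 13) − 0 = 1, and there is no ∂_3, so H_2 ≅ Z.

(K is a triangulation of the torus T^2.)

H_2 = Z.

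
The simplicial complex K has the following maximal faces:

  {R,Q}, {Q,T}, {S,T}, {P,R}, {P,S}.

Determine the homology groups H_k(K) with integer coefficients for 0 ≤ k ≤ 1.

H_0 ≅ Z,  H_1 ≅ Z.

Order the vertices as P < Q < R < S < T. Listing each simplex with vertices in this order, K has dimension 1 with simplices:

  0-simplices (5): P, Q, R, S, T
  1-simplices (5): PR, PS, QR, QT, ST

so the chain groups are C_0 ≅ Z^5, C_1 ≅ Z^5.

Boundary ∂_1: C_1 → C_0 maps an edge to its endpoints' difference, ∂[p,q] = q − p.
This gives a 5×5 integer matrix of rank 4; reducing to Smith normal form yields diagonal entries (1,1,1,1).

From H_k ≅ ker(∂_k) / im(∂_{k+1}) we obtain:

  H_0: rank C_0 − rank ∂_1 = 5 − 4 = 1, and the invariant factors of ∂_1 are all 1, so H_0 ≅ Z.
  H_1: rank ker ∂_1 − rank ∂_2 = (5 − 4) − 0 = 1, and there is no ∂_2, so H_1 ≅ Z.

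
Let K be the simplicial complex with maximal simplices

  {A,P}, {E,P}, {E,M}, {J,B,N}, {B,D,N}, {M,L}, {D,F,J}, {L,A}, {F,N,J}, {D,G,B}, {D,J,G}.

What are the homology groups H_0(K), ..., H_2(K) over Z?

Take the total order A < B < D < E < F < G < J < L < M < N < P on the vertex set. Then K (dimension 2) consists of the simplices:

  0-simplices (11): A, B, D, E, F, G, J, L, M, N, P
  1-simplices (17): AL, AP, BD, BG, BJ, BN, DF, DG, DJ, DN, EM, EP, FJ, FN, GJ, JN, LM
  2-simplices (6): BDG, BDN, BJN, DFJ, DGJ, FJN

Hence C_0 ≅ Z^11, C_1 ≅ Z^17, C_2 ≅ Z^6.

Boundary ∂_1: C_1 → C_0 sends each edge [p,q] (with p < q) to q − p. For instance
  ∂DG = G − D.
The 11×17 boundary matrix has rank 9 and Smith normal form diag(1,1,1,1,1,1,1,1,1).

∂_2: C_2 → C_1 maps a triangle to the signed sum of its edges. For instance
  ∂DGJ = GJ − DJ + DG,
  ∂BDG = DG − BG + BD.
As a 17×6 matrix over Z this has rank 6, with invariant factors (1,1,1,1,1,1).

From H_k ≅ ker(∂_k) / im(∂_{k+1}) we obtain:

  H_0: rank C_0 − rank ∂_1 = 11 − 9 = 2, and the invariant factors of ∂_1 are all 1, so H_0 = Z^2.
  H_1: rank ker ∂_1 − rank ∂_2 = (17 − 9) − 6 = 2, and the invariant factors of ∂_2 are all 1, so H_1 = Z^2.
  H_2: rank ker ∂_2 − rank ∂_3 = (6 − 6) − 0 = 0, and there is no ∂_3, so H_2 = 0.

As a check, the Euler characteristic is 11 − 17 + 6 = 0, which agrees with 2 − 2 + 0 = 0.

H_0 = Z^2,  H_1 = Z^2,  H_2 = 0.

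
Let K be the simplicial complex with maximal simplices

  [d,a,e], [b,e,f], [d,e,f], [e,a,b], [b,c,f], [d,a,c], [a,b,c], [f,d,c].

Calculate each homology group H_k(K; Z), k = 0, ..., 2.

H_0 ≅ Z,  H_1 = 0,  H_2 ≅ Z.

K has 6 vertices, 12 edges, 8 triangles.
rank ∂_0 = 0, rank ∂_1 = 5 ⇒ b_0 = 6 − 0 − 5 = 1; all invariant factors of ∂_1 are 1 so no torsion. So H_0 = Z.
rank ∂_1 = 5, rank ∂_2 = 7 ⇒ b_1 = 12 − 5 − 7 = 0; all invariant factors of ∂_2 are 1 so no torsion. So H_1 = 0.
rank ∂_2 = 7, rank ∂_3 = 0 ⇒ b_2 = 8 − 7 − 0 = 1. So H_2 = Z.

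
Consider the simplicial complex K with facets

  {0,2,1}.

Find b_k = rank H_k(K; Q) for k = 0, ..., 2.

b_0 = 1, b_1 = 0, b_2 = 0.

Order the vertices as 0 < 1 < 2. Listing each simplex with vertices in this order, K has dimension 2 with simplices:

  0-simplices (3): [0], [1], [2]
  1-simplices (3): [0,1], [0,2], [1,2]
  2-simplices (1): [0,1,2]

so the chain groups are C_0 ≅ Z^3, C_1 ≅ Z^3, C_2 ≅ Z^1.

∂_1: C_1 → C_0 is given by ∂[p,q] = [q] − [p]. For instance
  ∂[1,2] = [2] − [1].
This gives a 3×3 integer matrix of rank 2; reducing to Smith normal form yields diagonal entries (1,1).

The boundary map ∂_2: C_2 → C_1 maps a triangle to the signed sum of its edges. For instance
  ∂[0,1,2] = [1,2] − [0,2] + [0,1].
The 3×1 boundary matrix has rank 1 and Smith normal form diag(1).

Reading off H_k = ker ∂_k / im ∂_{k+1}:

  H_0: rank C_0 − rank ∂_1 = 3 − 2 = 1, and the invariant factors of ∂_1 are all 1, so H_0 = Z.
  H_1: rank ker ∂_1 − rank ∂_2 = (3 − 2) − 1 = 0, and the invariant factors of ∂_2 are all 1, so H_1 = 0.
  H_2: rank ker ∂_2 − rank ∂_3 = (1 − 1) − 0 = 0, and there is no ∂_3, so H_2 = 0.

Hence the Betti numbers are b_0 = 1, b_1 = 0, b_2 = 0.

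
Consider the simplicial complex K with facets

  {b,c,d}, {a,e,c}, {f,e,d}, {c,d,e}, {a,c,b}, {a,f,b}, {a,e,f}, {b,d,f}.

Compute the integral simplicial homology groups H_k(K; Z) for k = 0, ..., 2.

H_0 = Z,  H_1 = 0,  H_2 = Z.

K has 6 vertices, 12 edges, 8 triangles.
rank ∂_0 = 0, rank ∂_1 = 5 ⇒ b_0 = 6 − 0 − 5 = 1; all invariant factors of ∂_1 are 1 so no torsion. So H_0 ≅ Z.
rank ∂_1 = 5, rank ∂_2 = 7 ⇒ b_1 = 12 − 5 − 7 = 0; all invariant factors of ∂_2 are 1 so no torsion. So H_1 ≅ 0.
rank ∂_2 = 7, rank ∂_3 = 0 ⇒ b_2 = 8 − 7 − 0 = 1. So H_2 ≅ Z.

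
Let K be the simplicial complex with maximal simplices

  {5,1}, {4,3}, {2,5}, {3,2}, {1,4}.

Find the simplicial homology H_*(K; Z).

K has 5 vertices, 5 edges.
rank ∂_0 = 0, rank ∂_1 = 4 ⇒ b_0 = 5 − 0 − 4 = 1; all invariant factors of ∂_1 are 1 so no torsion. So H_0 ≅ Z.
rank ∂_1 = 4, rank ∂_2 = 0 ⇒ b_1 = 5 − 4 − 0 = 1. So H_1 ≅ Z.

H_0 ≅ Z,  H_1 ≅ Z.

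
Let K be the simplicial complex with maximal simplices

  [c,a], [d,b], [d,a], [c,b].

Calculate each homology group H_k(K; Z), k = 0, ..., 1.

H_0 ≅ Z,  H_1 ≅ Z.

Take the total order a < b < c < d on the vertex set. Then K (dimension 1) consists of the simplices:

  0-simplices (4): a, b, c, d
  1-simplices (4): ac, ad, bc, bd

Hence C_0 ≅ Z^4, C_1 ≅ Z^4.

Boundary ∂_1: C_1 → C_0 is given by ∂[p,q] = [q] − [p]. For instance
  ∂ad = d − a.
The 4×4 boundary matrix has rank 3 and Smith normal form diag(1,1,1).

From H_k ≅ ker(∂_k) / im(∂_{k+1}) we obtain:

  H_0: rank C_0 − rank ∂_1 = 4 − 3 = 1, and the invariant factors of ∂_1 are all 1, so H_0 ≅ Z.
  H_1: rank ker ∂_1 − rank ∂_2 = (4 − 3) − 0 = 1, and there is no ∂_2, so H_1 ≅ Z.

(K is a triangulation of the circle S^1.)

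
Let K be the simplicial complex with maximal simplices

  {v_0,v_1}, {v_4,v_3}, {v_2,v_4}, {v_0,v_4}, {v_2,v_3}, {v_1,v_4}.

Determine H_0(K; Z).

K has 5 vertices, 6 edges.
rank ∂_0 = 0, rank ∂_1 = 4 ⇒ b_0 = 5 − 0 − 4 = 1; all invariant factors of ∂_1 are 1 so no torsion. So H_0 = Z.

H_0 ≅ Z.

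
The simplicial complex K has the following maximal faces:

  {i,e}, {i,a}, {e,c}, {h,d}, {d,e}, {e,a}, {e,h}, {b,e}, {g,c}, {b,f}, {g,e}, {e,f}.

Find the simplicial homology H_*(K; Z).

H_0 ≅ Z,  H_1 ≅ Z^4.

Order the vertices as a < b < c < d < e < f < g < h < i. Listing each simplex with vertices in this order, K has dimension 1 with simplices:

  0-simplices (9): a, b, c, d, e, f, g, h, i
  1-simplices (12): ae, ai, be, bf, ce, cg, de, dh, ef, eg, eh, ei

Hence C_0 ≅ Z^9, C_1 ≅ Z^12.

Boundary ∂_1: C_1 → C_0 maps an edge to its endpoints' difference, ∂[p,q] = q − p. For instance
  ∂eh = h − e.
As a 9×12 matrix over Z this has rank 8, with invariant factors (1,1,1,1,1,1,1,1).

Now H_k = ker ∂_k / im ∂_{k+1}, so:

  H_0: rank C_0 − rank ∂_1 = 9 − 8 = 1, and the invariant factors of ∂_1 are all 1, so H_0 ≅ Z.
  H_1: rank ker ∂_1 − rank ∂_2 = (12 − 8) − 0 = 4, and there is no ∂_2, so H_1 ≅ Z^4.

(K is a triangulation of a wedge of 4 circles.)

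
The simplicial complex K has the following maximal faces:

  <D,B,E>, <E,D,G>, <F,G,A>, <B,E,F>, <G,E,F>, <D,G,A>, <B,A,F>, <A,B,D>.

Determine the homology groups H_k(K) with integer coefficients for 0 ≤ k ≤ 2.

We work with the vertex ordering A < B < D < E < F < G. The simplices of K, each written with vertices in increasing order, are:

  0-simplices (6): A, B, D, E, F, G
  1-simplices (12): AB, AD, AF, AG, BD, BE, BF, DE, DG, EF, EG, FG
  2-simplices (8): ABD, ABF, ADG, AFG, BDE, BEF, DEG, EFG

Hence C_0 ≅ Z^6, C_1 ≅ Z^12, C_2 ≅ Z^8.

The boundary map ∂_1: C_1 → C_0 is given by ∂[p,q] = [q] − [p].
As a 6×12 matrix over Z this has rank 5, with invariant factors (1,1,1,1,1).

The boundary map ∂_2: C_2 → C_1 maps a triangle to the signed sum of its edges. For instance
  ∂ABF = BF − AF + AB,
  ∂BEF = EF − BF + BE.
The resulting 12×8 matrix has rank 7, and its Smith normal form has invariant factors (1,1,1,1,1,1,1).

Computing H_k = (kernel of ∂_k) / (image of ∂_{k+1}):

  H_0: rank C_0 − rank ∂_1 = 6 − 5 = 1, and the invariant factors of ∂_1 are all 1, so H_0 = Z.
  H_1: rank ker ∂_1 − rank ∂_2 = (12 − 5) − 7 = 0, and the invariant factors of ∂_2 are all 1, so H_1 = 0.
  H_2: rank ker ∂_2 − rank ∂_3 = (8 − 7) − 0 = 1, and there is no ∂_3, so H_2 = Z.

(K is a triangulation of the 2-sphere S^2.)

H_0 ≅ Z,  H_1 = 0,  H_2 ≅ Z.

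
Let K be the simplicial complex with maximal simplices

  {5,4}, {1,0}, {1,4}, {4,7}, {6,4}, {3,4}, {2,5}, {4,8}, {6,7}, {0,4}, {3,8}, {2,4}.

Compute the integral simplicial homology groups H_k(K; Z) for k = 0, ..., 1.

H_0 ≅ Z,  H_1 ≅ Z^4.

Take the total order 0 < 1 < 2 < 3 < 4 < 5 < 6 < 7 < 8 on the vertex set. Then K (dimension 1) consists of the simplices:

  0-simplices (9): [0], [1], [2], [3], [4], [5], [6], [7], [8]
  1-simplices (12): [0,1], [0,4], [1,4], [2,4], [2,5], [3,4], [3,8], [4,5], [4,6], [4,7], [4,8], [6,7]

giving chain groups C_0 ≅ Z^9, C_1 ≅ Z^12.

Boundary ∂_1: C_1 → C_0 maps an edge to its endpoints' difference, ∂[p,q] = q − p. For instance
  ∂[6,7] = [7] − [6].
The 9×12 boundary matrix has rank 8 and Smith normal form diag(1,1,1,1,1,1,1,1).

From H_k ≅ ker(∂_k) / im(∂_{k+1}) we obtain:

  H_0: rank C_0 − rank ∂_1 = 9 − 8 = 1, and the invariant factors of ∂_1 are all 1, so H_0 = Z.
  H_1: rank ker ∂_1 − rank ∂_2 = (12 − 8) − 0 = 4, and there is no ∂_2, so H_1 = Z^4.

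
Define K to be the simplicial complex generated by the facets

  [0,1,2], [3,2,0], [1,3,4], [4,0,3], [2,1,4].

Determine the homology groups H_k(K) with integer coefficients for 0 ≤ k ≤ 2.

H_0 = Z,  H_1 = Z,  H_2 = 0.

We work with the vertex ordering 0 < 1 < 2 < 3 < 4. The simplices of K, each written with vertices in increasing order, are:

  0-simplices (5): [0], [1], [2], [3], [4]
  1-simplices (10): [0,1], [0,2], [0,3], [0,4], [1,2], [1,3], [1,4], [2,3], [2,4], [3,4]
  2-simplices (5): [0,1,2], [0,2,3], [0,3,4], [1,2,4], [1,3,4]

so the chain groups are C_0 ≅ Z^5, C_1 ≅ Z^10, C_2 ≅ Z^5.

Boundary ∂_1: C_1 → C_0 is given by ∂[p,q] = [q] − [p]. For instance
  ∂[0,4] = [4] − [0].
The 5×10 boundary matrix has rank 4 and Smith normal form diag(1,1,1,1).

∂_2: C_2 → C_1 acts by ∂[p,q,r] = [q,r] − [p,r] + [p,q]. For instance
  ∂[0,2,3] = [2,3] − [0,3] + [0,2],
  ∂[0,1,2] = [1,2] − [0,2] + [0,1].
This gives a 10×5 integer matrix of rank 5; reducing to Smith normal form yields diagonal entries (1,1,1,1,1).

From H_k ≅ ker(∂_k) / im(∂_{k+1}) we obtain:

  H_0: rank C_0 − rank ∂_1 = 5 − 4 = 1, and the invariant factors of ∂_1 are all 1, so H_0 ≅ Z.
  H_1: rank ker ∂_1 − rank ∂_2 = (10 − 4) − 5 = 1, and the invariant factors of ∂_2 are all 1, so H_1 ≅ Z.
  H_2: rank ker ∂_2 − rank ∂_3 = (5 − 5) − 0 = 0, and there is no ∂_3, so H_2 ≅ 0.

(K is a triangulation of the Möbius band.)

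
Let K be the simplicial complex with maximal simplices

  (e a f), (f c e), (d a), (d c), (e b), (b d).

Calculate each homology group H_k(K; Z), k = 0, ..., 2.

H_0 = Z,  H_1 = Z^2,  H_2 = 0.

Take the total order a < b < c < d < e < f on the vertex set. Then K (dimension 2) consists of the simplices:

  0-simplices (6): a, b, c, d, e, f
  1-simplices (9): ad, ae, af, bd, be, cd, ce, cf, ef
  2-simplices (2): aef, cef

giving chain groups C_0 ≅ Z^6, C_1 ≅ Z^9, C_2 ≅ Z^2.

The boundary map ∂_1: C_1 → C_0 maps an edge to its endpoints' difference, ∂[p,q] = q − p.
This gives a 6×9 integer matrix of rank 5; reducing to Smith normal form yields diagonal entries (1,1,1,1,1).

∂_2: C_2 → C_1 acts by ∂[p,q,r] = [q,r] − [p,r] + [p,q]. For instance
  ∂aef = ef − af + ae,
  ∂cef = ef − cf + ce.
This gives a 9×2 integer matrix of rank 2; reducing to Smith normal form yields diagonal entries (1,1).

Computing H_k = (kernel of ∂_k) / (image of ∂_{k+1}):

  H_0: rank C_0 − rank ∂_1 = 6 − 5 = 1, and the invariant factors of ∂_1 are all 1, so H_0 ≅ Z.
  H_1: rank ker ∂_1 − rank ∂_2 = (9 − 5) − 2 = 2, and the invariant factors of ∂_2 are all 1, so H_1 ≅ Z^2.
  H_2: rank ker ∂_2 − rank ∂_3 = (2 − 2) − 0 = 0, and there is no ∂_3, so H_2 ≅ 0.

As a check, the Euler characteristic is 6 − 9 + 2 = -1, which agrees with 1 − 2 + 0 = -1.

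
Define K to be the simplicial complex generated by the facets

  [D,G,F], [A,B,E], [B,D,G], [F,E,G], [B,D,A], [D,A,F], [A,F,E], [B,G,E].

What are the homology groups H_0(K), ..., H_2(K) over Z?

We work with the vertex ordering A < B < D < E < F < G. The simplices of K, each written with vertices in increasing order, are:

  0-simplices (6): A, B, D, E, F, G
  1-simplices (12): AB, AD, AE, AF, BD, BE, BG, DF, DG, EF, EG, FG
  2-simplices (8): ABD, ABE, ADF, AEF, BDG, BEG, DFG, EFG

so the chain groups are C_0 ≅ Z^6, C_1 ≅ Z^12, C_2 ≅ Z^8.

Boundary ∂_1: C_1 → C_0 sends each edge [p,q] (with p < q) to q − p. For instance
  ∂FG = G − F.
The 6×12 boundary matrix has rank 5 and Smith normal form diag(1,1,1,1,1).

The boundary map ∂_2: C_2 → C_1 acts by ∂[p,q,r] = [q,r] − [p,r] + [p,q]. For instance
  ∂ABD = BD − AD + AB,
  ∂AEF = EF − AF + AE.
The 12×8 boundary matrix has rank 7 and Smith normal form diag(1,1,1,1,1,1,1).

Reading off H_k = ker ∂_k / im ∂_{k+1}:

  H_0: rank C_0 − rank ∂_1 = 6 − 5 = 1, and the invariant factors of ∂_1 are all 1, so H_0 = Z.
  H_1: rank ker ∂_1 − rank ∂_2 = (12 − 5) − 7 = 0, and the invariant factors of ∂_2 are all 1, so H_1 = 0.
  H_2: rank ker ∂_2 − rank ∂_3 = (8 − 7) − 0 = 1, and there is no ∂_3, so H_2 = Z.

(K is a triangulation of the 2-sphere S^2.)

H_0 = Z,  H_1 = 0,  H_2 = Z.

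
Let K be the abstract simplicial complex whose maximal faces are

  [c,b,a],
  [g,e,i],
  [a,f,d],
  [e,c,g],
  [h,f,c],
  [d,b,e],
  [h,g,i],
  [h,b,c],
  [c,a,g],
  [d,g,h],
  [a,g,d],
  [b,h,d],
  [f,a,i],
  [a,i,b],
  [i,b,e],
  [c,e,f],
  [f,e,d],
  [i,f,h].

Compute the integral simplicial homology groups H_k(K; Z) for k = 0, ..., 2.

H_0 = Z,  H_1 = Z^2,  H_2 = Z.

Order the vertices as a < b < c < d < e < f < g < h < i. Listing each simplex with vertices in this order, K has dimension 2 with simplices:

  0-simplices (9): a, b, c, d, e, f, g, h, i
  1-simplices (27): ab, ac, ad, af, ag, ai, bc, bd, be, bh, bi, ce, cf, cg, ch, de, df, dg, dh, ef, eg, ei, fh, fi, gh, gi, hi
  2-simplices (18): abc, abi, acg, adf, adg, afi, bch, bde, bdh, bei, cef, ceg, cfh, def, dgh, egi, fhi, ghi

giving chain groups C_0 ≅ Z^9, C_1 ≅ Z^27, C_2 ≅ Z^18.

The boundary map ∂_1: C_1 → C_0 maps an edge to its endpoints' difference, ∂[p,q] = q − p.
This gives a 9×27 integer matrix of rank 8; reducing to Smith normal form yields diagonal entries (1,1,1,1,1,1,1,1).

∂_2: C_2 → C_1 sends each 2-simplex [p,q,r] to [q,r] − [p,r] + [p,q]. For instance
  ∂egi = gi − ei + eg,
  ∂afi = fi − ai + af.
As a 27×18 matrix over Z this has rank 17, with invariant factors (1,1,1,1,1,1,1,1,1,1,1,1,1,1,1,1,1).

Reading off H_k = ker ∂_k / im ∂_{k+1}:

  H_0: rank C_0 − rank ∂_1 = 9 − 8 = 1, and the invariant factors of ∂_1 are all 1, so H_0 = Z.
  H_1: rank ker ∂_1 − rank ∂_2 = (27 − 8) − 17 = 2, and the invariant factors of ∂_2 are all 1, so H_1 = Z^2.
  H_2: rank ker ∂_2 − rank ∂_3 = (18 − 17) − 0 = 1, and there is no ∂_3, so H_2 = Z.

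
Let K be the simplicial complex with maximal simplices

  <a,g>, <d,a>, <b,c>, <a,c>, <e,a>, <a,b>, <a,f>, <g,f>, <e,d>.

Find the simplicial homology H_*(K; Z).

H_0 ≅ Z,  H_1 ≅ Z^3.

Order the vertices as a < b < c < d < e < f < g. Listing each simplex with vertices in this order, K has dimension 1 with simplices:

  0-simplices (7): a, b, c, d, e, f, g
  1-simplices (9): ab, ac, ad, ae, af, ag, bc, de, fg

giving chain groups C_0 ≅ Z^7, C_1 ≅ Z^9.

The boundary map ∂_1: C_1 → C_0 maps an edge to its endpoints' difference, ∂[p,q] = q − p. For instance
  ∂ac = c − a.
The resulting 7×9 matrix has rank 6, and its Smith normal form has invariant factors (1,1,1,1,1,1).

Now H_k = ker ∂_k / im ∂_{k+1}, so:

  H_0: rank C_0 − rank ∂_1 = 7 − 6 = 1, and the invariant factors of ∂_1 are all 1, so H_0 ≅ Z.
  H_1: rank ker ∂_1 − rank ∂_2 = (9 − 6) − 0 = 3, and there is no ∂_2, so H_1 ≅ Z^3.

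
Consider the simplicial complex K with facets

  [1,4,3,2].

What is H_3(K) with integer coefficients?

Fix the vertex order 1 < 2 < 3 < 4 and write every simplex with vertices in increasing order. Then dim K = 3 and the simplices of K are:

  0-simplices (4): [1], [2], [3], [4]
  1-simplices (6): [1,2], [1,3], [1,4], [2,3], [2,4], [3,4]
  2-simplices (4): [1,2,3], [1,2,4], [1,3,4], [2,3,4]
  3-simplices (1): [1,2,3,4]

Hence C_0 ≅ Z^4, C_1 ≅ Z^6, C_2 ≅ Z^4, C_3 ≅ Z^1.

The boundary map ∂_1: C_1 → C_0 maps an edge to its endpoints' difference, ∂[p,q] = q − p.
The resulting 4×6 matrix has rank 3, and its Smith normal form has invariant factors (1,1,1).

The boundary map ∂_2: C_2 → C_1 sends each 2-simplex [p,q,r] to [q,r] − [p,r] + [p,q]. For instance
  ∂[1,3,4] = [3,4] − [1,4] + [1,3],
  ∂[2,3,4] = [3,4] − [2,4] + [2,3].
This gives a 6×4 integer matrix of rank 3; reducing to Smith normal form yields diagonal entries (1,1,1).

Boundary ∂_3: C_3 → C_2 sends each 3-simplex σ to the alternating sum Σ_i (−1)^i (σ with its i-th vertex removed). For instance
  ∂[1,2,3,4] = [2,3,4] − [1,3,4] + [1,2,4] − [1,2,3].
The 4×1 boundary matrix has rank 1 and Smith normal form diag(1).

From H_k ≅ ker(∂_k) / im(∂_{k+1}) we obtain:

  H_3: rank ker ∂_3 − rank ∂_4 = (1 − 1) − 0 = 0, and there is no ∂_4, so H_3 ≅ 0.

H_3 ≅ 0.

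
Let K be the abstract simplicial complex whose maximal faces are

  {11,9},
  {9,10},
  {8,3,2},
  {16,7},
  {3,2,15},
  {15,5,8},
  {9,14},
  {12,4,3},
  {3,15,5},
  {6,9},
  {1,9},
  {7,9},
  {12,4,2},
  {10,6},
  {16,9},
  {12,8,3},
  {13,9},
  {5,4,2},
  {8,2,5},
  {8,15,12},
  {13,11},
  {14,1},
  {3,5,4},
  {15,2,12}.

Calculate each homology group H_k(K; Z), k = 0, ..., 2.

H_0 ≅ Z^2,  H_1 ≅ Z^4 × Z/2,  H_2 = 0.

Order the vertices as 1 < 2 < 3 < 4 < 5 < 6 < 7 < 8 < 9 < 10 < 11 < 12 < 13 < 14 < 15 < 16. Listing each simplex with vertices in this order, K has dimension 2 with simplices:

  0-simplices (16): [1], [2], [3], [4], [5], [6], [7], [8], [9], [10], [11], [12], [13], [14], [15], [16]
  1-simplices (30): (30 of them)
  2-simplices (12): [2,3,8], [2,3,15], [2,4,5], [2,4,12], [2,5,8], [2,12,15], [3,4,5], [3,4,12], [3,5,15], [3,8,12], [5,8,15], [8,12,15]

Hence C_0 ≅ Z^16, C_1 ≅ Z^30, C_2 ≅ Z^12.

∂_1: C_1 → C_0 sends each edge [p,q] (with p < q) to q − p. For instance
  ∂[2,5] = [5] − [2].
This gives a 16×30 integer matrix of rank 14; reducing to Smith normal form yields diagonal entries (1,1,1,1,1,1,1,1,1,1,1,1,1,1).

Boundary ∂_2: C_2 → C_1 maps a triangle to the signed sum of its edges. For instance
  ∂[8,12,15] = [12,15] − [8,15] + [8,12],
  ∂[2,5,8] = [5,8] − [2,8] + [2,5].
As a 30×12 matrix over Z this has rank 12, with invariant factors (1,1,1,1,1,1,1,1,1,1,1,2).

Now H_k = ker ∂_k / im ∂_{k+1}, so:

  H_0: rank C_0 − rank ∂_1 = 16 − 14 = 2, and the invariant factors of ∂_1 are all 1, so H_0 = Z^2.
  H_1: rank ker ∂_1 − rank ∂_2 = (30 − 14) − 12 = 4, and ∂_2 has invariant factor 2 > 1, so H_1 = Z^4 × Z/2.
  H_2: rank ker ∂_2 − rank ∂_3 = (12 − 12) − 0 = 0, and there is no ∂_3, so H_2 = 0.

As a check, the Euler characteristic is 16 − 30 + 12 = -2, which agrees with 2 − 4 + 0 = -2.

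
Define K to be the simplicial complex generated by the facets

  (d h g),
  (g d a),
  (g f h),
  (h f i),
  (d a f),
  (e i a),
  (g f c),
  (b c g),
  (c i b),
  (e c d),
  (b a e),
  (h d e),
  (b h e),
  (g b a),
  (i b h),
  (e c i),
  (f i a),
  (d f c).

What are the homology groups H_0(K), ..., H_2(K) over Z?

Order the vertices as a < b < c < d < e < f < g < h < i. Listing each simplex with vertices in this order, K has dimension 2 with simplices:

  0-simplices (9): a, b, c, d, e, f, g, h, i
  1-simplices (27): ab, ad, ae, af, ag, ai, bc, be, bg, bh, bi, cd, ce, cf, cg, ci, de, df, dg, dh, eh, ei, fg, fh, fi, gh, hi
  2-simplices (18): abe, abg, adf, adg, aei, afi, bcg, bci, beh, bhi, cde, cdf, cei, cfg, deh, dgh, fgh, fhi

so the chain groups are C_0 ≅ Z^9, C_1 ≅ Z^27, C_2 ≅ Z^18.

Boundary ∂_1: C_1 → C_0 is given by ∂[p,q] = [q] − [p]. For instance
  ∂cf = f − c.
As a 9×27 matrix over Z this has rank 8, with invariant factors (1,1,1,1,1,1,1,1).

The boundary map ∂_2: C_2 → C_1 maps a triangle to the signed sum of its edges. For instance
  ∂cei = ei − ci + ce,
  ∂aei = ei − ai + ae.
This gives a 27×18 integer matrix of rank 18; reducing to Smith normal form yields diagonal entries (1,1,1,1,1,1,1,1,1,1,1,1,1,1,1,1,1,2).

Computing H_k = (kernel of ∂_k) / (image of ∂_{k+1}):

  H_0: rank C_0 − rank ∂_1 = 9 − 8 = 1, and the invariant factors of ∂_1 are all 1, so H_0 = Z.
  H_1: rank ker ∂_1 − rank ∂_2 = (27 − 8) − 18 = 1, and ∂_2 has invariant factor 2 > 1, so H_1 = Z ⊕ Z/2.
  H_2: rank ker ∂_2 − rank ∂_3 = (18 − 18) − 0 = 0, and there is no ∂_3, so H_2 = 0.

(K is a triangulation of the Klein bottle.)

H_0 ≅ Z,  H_1 ≅ Z ⊕ Z/2,  H_2 = 0.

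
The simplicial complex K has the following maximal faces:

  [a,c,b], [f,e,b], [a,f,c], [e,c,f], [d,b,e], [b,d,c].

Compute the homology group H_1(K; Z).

Order the vertices as a < b < c < d < e < f. Listing each simplex with vertices in this order, K has dimension 2 with simplices:

  0-simplices (6): a, b, c, d, e, f
  1-simplices (12): ab, ac, af, bc, bd, be, bf, cd, ce, cf, de, ef
  2-simplices (6): abc, acf, bcd, bde, bef, cef

so the chain groups are C_0 ≅ Z^6, C_1 ≅ Z^12, C_2 ≅ Z^6.

Boundary ∂_1: C_1 → C_0 sends each edge [p,q] (with p < q) to q − p. For instance
  ∂ce = e − c.
The 6×12 boundary matrix has rank 5 and Smith normal form diag(1,1,1,1,1).

Boundary ∂_2: C_2 → C_1 acts by ∂[p,q,r] = [q,r] − [p,r] + [p,q]. For instance
  ∂bef = ef − bf + be,
  ∂abc = bc − ac + ab.
The 12×6 boundary matrix has rank 6 and Smith normal form diag(1,1,1,1,1,1).

From H_k ≅ ker(∂_k) / im(∂_{k+1}) we obtain:

  H_1: rank ker ∂_1 − rank ∂_2 = (12 − 5) − 6 = 1, and the invariant factors of ∂_2 are all 1, so H_1 ≅ Z.

H_1 = Z.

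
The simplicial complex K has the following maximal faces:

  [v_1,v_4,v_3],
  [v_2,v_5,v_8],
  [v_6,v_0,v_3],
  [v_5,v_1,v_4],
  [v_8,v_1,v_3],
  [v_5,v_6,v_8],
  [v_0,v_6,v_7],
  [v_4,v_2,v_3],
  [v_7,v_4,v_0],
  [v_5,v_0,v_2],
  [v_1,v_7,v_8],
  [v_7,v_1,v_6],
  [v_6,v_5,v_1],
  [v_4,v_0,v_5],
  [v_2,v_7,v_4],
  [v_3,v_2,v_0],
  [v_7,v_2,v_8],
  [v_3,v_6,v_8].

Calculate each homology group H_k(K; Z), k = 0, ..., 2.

K has 9 vertices, 27 edges, 18 triangles.
rank ∂_0 = 0, rank ∂_1 = 8 ⇒ b_0 = 9 − 0 − 8 = 1; all invariant factors of ∂_1 are 1 so no torsion. So H_0 = Z.
rank ∂_1 = 8, rank ∂_2 = 18 ⇒ b_1 = 27 − 8 − 18 = 1; ∂_2 has invariant factor(s) [2] giving torsion. So H_1 = Z ⊕ Z/2.
rank ∂_2 = 18, rank ∂_3 = 0 ⇒ b_2 = 18 − 18 − 0 = 0. So H_2 = 0.

H_0 = Z,  H_1 = Z ⊕ Z/2,  H_2 = 0.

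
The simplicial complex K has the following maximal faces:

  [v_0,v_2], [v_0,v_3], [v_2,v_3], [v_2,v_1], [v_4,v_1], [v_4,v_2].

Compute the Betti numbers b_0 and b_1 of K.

b_0 = 1, b_1 = 2.

Take the total order v_0 < v_1 < v_2 < v_3 < v_4 on the vertex set. Then K (dimension 1) consists of the simplices:

  0-simplices (5): [v_0], [v_1], [v_2], [v_3], [v_4]
  1-simplices (6): [v_0,v_2], [v_0,v_3], [v_1,v_2], [v_1,v_4], [v_2,v_3], [v_2,v_4]

so the chain groups are C_0 ≅ Z^5, C_1 ≅ Z^6.

Boundary ∂_1: C_1 → C_0 sends each edge [p,q] (with p < q) to q − p. For instance
  ∂[v_1,v_4] = [v_4] − [v_1].
This gives a 5×6 integer matrix of rank 4; reducing to Smith normal form yields diagonal entries (1,1,1,1).

From H_k ≅ ker(∂_k) / im(∂_{k+1}) we obtain:

  H_0: rank C_0 − rank ∂_1 = 5 − 4 = 1, and the invariant factors of ∂_1 are all 1, so H_0 = Z.
  H_1: rank ker ∂_1 − rank ∂_2 = (6 − 4) − 0 = 2, and there is no ∂_2, so H_1 = Z^2.

Hence the Betti numbers are b_0 = 1, b_1 = 2.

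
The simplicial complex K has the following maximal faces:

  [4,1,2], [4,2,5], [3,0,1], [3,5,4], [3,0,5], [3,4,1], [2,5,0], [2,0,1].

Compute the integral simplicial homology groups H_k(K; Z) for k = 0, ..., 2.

Fix the vertex order 0 < 1 < 2 < 3 < 4 < 5 and write every simplex with vertices in increasing order. Then dim K = 2 and the simplices of K are:

  0-simplices (6): [0], [1], [2], [3], [4], [5]
  1-simplices (12): [0,1], [0,2], [0,3], [0,5], [1,2], [1,3], [1,4], [2,4], [2,5], [3,4], [3,5], [4,5]
  2-simplices (8): [0,1,2], [0,1,3], [0,2,5], [0,3,5], [1,2,4], [1,3,4], [2,4,5], [3,4,5]

so the chain groups are C_0 ≅ Z^6, C_1 ≅ Z^12, C_2 ≅ Z^8.

The boundary map ∂_1: C_1 → C_0 is given by ∂[p,q] = [q] − [p]. For instance
  ∂[0,3] = [3] − [0].
This gives a 6×12 integer matrix of rank 5; reducing to Smith normal form yields diagonal entries (1,1,1,1,1).

The boundary map ∂_2: C_2 → C_1 sends each 2-simplex [p,q,r] to [q,r] − [p,r] + [p,q]. For instance
  ∂[0,2,5] = [2,5] − [0,5] + [0,2],
  ∂[0,1,3] = [1,3] − [0,3] + [0,1].
This gives a 12×8 integer matrix of rank 7; reducing to Smith normal form yields diagonal entries (1,1,1,1,1,1,1).

Now H_k = ker ∂_k / im ∂_{k+1}, so:

  H_0: rank C_0 − rank ∂_1 = 6 − 5 = 1, and the invariant factors of ∂_1 are all 1, so H_0 = Z.
  H_1: rank ker ∂_1 − rank ∂_2 = (12 − 5) − 7 = 0, and the invariant factors of ∂_2 are all 1, so H_1 = 0.
  H_2: rank ker ∂_2 − rank ∂_3 = (8 − 7) − 0 = 1, and there is no ∂_3, so H_2 = Z.

As a check, the Euler characteristic is 6 − 12 + 8 = 2, which agrees with 1 − 0 + 1 = 2.

H_0 ≅ Z,  H_1 = 0,  H_2 ≅ Z.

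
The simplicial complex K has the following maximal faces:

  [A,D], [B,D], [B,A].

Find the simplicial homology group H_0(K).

H_0 = Z.

Order the vertices as A < B < D. Listing each simplex with vertices in this order, K has dimension 1 with simplices:

  0-simplices (3): A, B, D
  1-simplices (3): AB, AD, BD

Hence C_0 ≅ Z^3, C_1 ≅ Z^3.

∂_1: C_1 → C_0 sends each edge [p,q] (with p < q) to q − p. For instance
  ∂BD = D − B.
This gives a 3×3 integer matrix of rank 2; reducing to Smith normal form yields diagonal entries (1,1).

From H_k ≅ ker(∂_k) / im(∂_{k+1}) we obtain:

  H_0: rank C_0 − rank ∂_1 = 3 − 2 = 1, and the invariant factors of ∂_1 are all 1, so H_0 = Z.

(K is a triangulation of the circle S^1.)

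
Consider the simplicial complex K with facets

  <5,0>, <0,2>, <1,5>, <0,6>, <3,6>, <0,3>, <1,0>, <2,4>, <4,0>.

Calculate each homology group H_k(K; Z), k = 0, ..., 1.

Fix the vertex order 0 < 1 < 2 < 3 < 4 < 5 < 6 and write every simplex with vertices in increasing order. Then dim K = 1 and the simplices of K are:

  0-simplices (7): [0], [1], [2], [3], [4], [5], [6]
  1-simplices (9): [0,1], [0,2], [0,3], [0,4], [0,5], [0,6], [1,5], [2,4], [3,6]

giving chain groups C_0 ≅ Z^7, C_1 ≅ Z^9.

The boundary map ∂_1: C_1 → C_0 maps an edge to its endpoints' difference, ∂[p,q] = q − p.
The resulting 7×9 matrix has rank 6, and its Smith normal form has invariant factors (1,1,1,1,1,1).

Reading off H_k = ker ∂_k / im ∂_{k+1}:

  H_0: rank C_0 − rank ∂_1 = 7 − 6 = 1, and the invariant factors of ∂_1 are all 1, so H_0 ≅ Z.
  H_1: rank ker ∂_1 − rank ∂_2 = (9 − 6) − 0 = 3, and there is no ∂_2, so H_1 ≅ Z^3.

H_0 = Z,  H_1 = Z^3.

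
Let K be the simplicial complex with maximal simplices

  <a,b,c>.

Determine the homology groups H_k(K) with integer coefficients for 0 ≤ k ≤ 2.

H_0 = Z,  H_1 = 0,  H_2 = 0.

We work with the vertex ordering a < b < c. The simplices of K, each written with vertices in increasing order, are:

  0-simplices (3): a, b, c
  1-simplices (3): ab, ac, bc
  2-simplices (1): abc

Hence C_0 ≅ Z^3, C_1 ≅ Z^3, C_2 ≅ Z^1.

Boundary ∂_1: C_1 → C_0 maps an edge to its endpoints' difference, ∂[p,q] = q − p.
The 3×3 boundary matrix has rank 2 and Smith normal form diag(1,1).

The boundary map ∂_2: C_2 → C_1 sends each 2-simplex [p,q,r] to [q,r] − [p,r] + [p,q]. For instance
  ∂abc = bc − ac + ab.
The 3×1 boundary matrix has rank 1 and Smith normal form diag(1).

Reading off H_k = ker ∂_k / im ∂_{k+1}:

  H_0: rank C_0 − rank ∂_1 = 3 − 2 = 1, and the invariant factors of ∂_1 are all 1, so H_0 = Z.
  H_1: rank ker ∂_1 − rank ∂_2 = (3 − 2) − 1 = 0, and the invariant factors of ∂_2 are all 1, so H_1 = 0.
  H_2: rank ker ∂_2 − rank ∂_3 = (1 − 1) − 0 = 0, and there is no ∂_3, so H_2 = 0.

(K is a triangulation of the 2-simplex.)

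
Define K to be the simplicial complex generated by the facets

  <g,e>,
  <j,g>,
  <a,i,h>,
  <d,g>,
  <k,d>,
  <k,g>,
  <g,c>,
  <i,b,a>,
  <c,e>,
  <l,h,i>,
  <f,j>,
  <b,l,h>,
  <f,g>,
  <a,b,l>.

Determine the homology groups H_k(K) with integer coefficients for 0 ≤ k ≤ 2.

H_0 = Z^2,  H_1 = Z^4,  H_2 = 0.

We work with the vertex ordering a < b < c < d < e < f < g < h < i < j < k < l. The simplices of K, each written with vertices in increasing order, are:

  0-simplices (12): a, b, c, d, e, f, g, h, i, j, k, l
  1-simplices (19): ab, ah, ai, al, bh, bi, bl, ce, cg, dg, dk, eg, fg, fj, gj, gk, hi, hl, il
  2-simplices (5): abi, abl, ahi, bhl, hil

Hence C_0 ≅ Z^12, C_1 ≅ Z^19, C_2 ≅ Z^5.

∂_1: C_1 → C_0 is given by ∂[p,q] = [q] − [p].
This gives a 12×19 integer matrix of rank 10; reducing to Smith normal form yields diagonal entries (1,1,1,1,1,1,1,1,1,1).

Boundary ∂_2: C_2 → C_1 sends each 2-simplex [p,q,r] to [q,r] − [p,r] + [p,q]. For instance
  ∂bhl = hl − bl + bh,
  ∂abl = bl − al + ab.
As a 19×5 matrix over Z this has rank 5, with invariant factors (1,1,1,1,1).

Reading off H_k = ker ∂_k / im ∂_{k+1}:

  H_0: rank C_0 − rank ∂_1 = 12 − 10 = 2, and the invariant factors of ∂_1 are all 1, so H_0 ≅ Z^2.
  H_1: rank ker ∂_1 − rank ∂_2 = (19 − 10) − 5 = 4, and the invariant factors of ∂_2 are all 1, so H_1 ≅ Z^4.
  H_2: rank ker ∂_2 − rank ∂_3 = (5 − 5) − 0 = 0, and there is no ∂_3, so H_2 ≅ 0.

(K is a triangulation of the disjoint union of a wedge of 3 circles and the Möbius band.)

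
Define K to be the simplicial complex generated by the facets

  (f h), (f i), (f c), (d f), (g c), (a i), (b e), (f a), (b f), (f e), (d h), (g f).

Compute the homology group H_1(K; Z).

K has 9 vertices, 12 edges.
rank ∂_1 = 8, rank ∂_2 = 0 ⇒ b_1 = 12 − 8 − 0 = 4. So H_1 ≅ Z^4.

H_1 ≅ Z^4.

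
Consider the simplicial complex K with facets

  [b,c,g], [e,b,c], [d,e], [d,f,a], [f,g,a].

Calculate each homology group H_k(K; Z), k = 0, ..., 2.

Take the total order a < b < c < d < e < f < g on the vertex set. Then K (dimension 2) consists of the simplices:

  0-simplices (7): a, b, c, d, e, f, g
  1-simplices (11): ad, af, ag, bc, be, bg, ce, cg, de, df, fg
  2-simplices (4): adf, afg, bce, bcg

Hence C_0 ≅ Z^7, C_1 ≅ Z^11, C_2 ≅ Z^4.

Boundary ∂_1: C_1 → C_0 sends each edge [p,q] (with p < q) to q − p. For instance
  ∂de = e − d.
The resulting 7×11 matrix has rank 6, and its Smith normal form has invariant factors (1,1,1,1,1,1).

Boundary ∂_2: C_2 → C_1 sends each 2-simplex [p,q,r] to [q,r] − [p,r] + [p,q]. For instance
  ∂bcg = cg − bg + bc,
  ∂afg = fg − ag + af.
The resulting 11×4 matrix has rank 4, and its Smith normal form has invariant factors (1,1,1,1).

Now H_k = ker ∂_k / im ∂_{k+1}, so:

  H_0: rank C_0 − rank ∂_1 = 7 − 6 = 1, and the invariant factors of ∂_1 are all 1, so H_0 = Z.
  H_1: rank ker ∂_1 − rank ∂_2 = (11 − 6) − 4 = 1, and the invariant factors of ∂_2 are all 1, so H_1 = Z.
  H_2: rank ker ∂_2 − rank ∂_3 = (4 − 4) − 0 = 0, and there is no ∂_3, so H_2 = 0.

H_0 = Z,  H_1 = Z,  H_2 = 0.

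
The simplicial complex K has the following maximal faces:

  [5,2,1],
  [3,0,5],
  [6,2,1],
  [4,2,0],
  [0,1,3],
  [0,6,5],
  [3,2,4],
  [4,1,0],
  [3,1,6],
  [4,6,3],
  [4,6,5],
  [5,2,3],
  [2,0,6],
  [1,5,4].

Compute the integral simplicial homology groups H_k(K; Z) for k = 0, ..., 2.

We work with the vertex ordering 0 < 1 < 2 < 3 < 4 < 5 < 6. The simplices of K, each written with vertices in increasing order, are:

  0-simplices (7): [0], [1], [2], [3], [4], [5], [6]
  1-simplices (21): [0,1], [0,2], [0,3], [0,4], [0,5], [0,6], [1,2], [1,3], [1,4], [1,5], [1,6], [2,3], [2,4], [2,5], [2,6], [3,4], [3,5], [3,6], [4,5], [4,6], [5,6]
  2-simplices (14): [0,1,3], [0,1,4], [0,2,4], [0,2,6], [0,3,5], [0,5,6], [1,2,5], [1,2,6], [1,3,6], [1,4,5], [2,3,4], [2,3,5], [3,4,6], [4,5,6]

so the chain groups are C_0 ≅ Z^7, C_1 ≅ Z^21, C_2 ≅ Z^14.

Boundary ∂_1: C_1 → C_0 is given by ∂[p,q] = [q] − [p]. For instance
  ∂[1,2] = [2] − [1].
The 7×21 boundary matrix has rank 6 and Smith normal form diag(1,1,1,1,1,1).

The boundary map ∂_2: C_2 → C_1 sends each 2-simplex [p,q,r] to [q,r] − [p,r] + [p,q]. For instance
  ∂[0,1,4] = [1,4] − [0,4] + [0,1],
  ∂[0,1,3] = [1,3] − [0,3] + [0,1].
As a 21×14 matrix over Z this has rank 13, with invariant factors (1,1,1,1,1,1,1,1,1,1,1,1,1).

From H_k ≅ ker(∂_k) / im(∂_{k+1}) we obtain:

  H_0: rank C_0 − rank ∂_1 = 7 − 6 = 1, and the invariant factors of ∂_1 are all 1, so H_0 ≅ Z.
  H_1: rank ker ∂_1 − rank ∂_2 = (21 − 6) − 13 = 2, and the invariant factors of ∂_2 are all 1, so H_1 ≅ Z^2.
  H_2: rank ker ∂_2 − rank ∂_3 = (14 − 13) − 0 = 1, and there is no ∂_3, so H_2 ≅ Z.

H_0 = Z,  H_1 = Z^2,  H_2 = Z.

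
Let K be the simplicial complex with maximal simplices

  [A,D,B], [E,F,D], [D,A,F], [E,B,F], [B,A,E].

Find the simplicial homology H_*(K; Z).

K has 5 vertices, 10 edges, 5 triangles.
rank ∂_0 = 0, rank ∂_1 = 4 ⇒ b_0 = 5 − 0 − 4 = 1; all invariant factors of ∂_1 are 1 so no torsion. So H_0 = Z.
rank ∂_1 = 4, rank ∂_2 = 5 ⇒ b_1 = 10 − 4 − 5 = 1; all invariant factors of ∂_2 are 1 so no torsion. So H_1 = Z.
rank ∂_2 = 5, rank ∂_3 = 0 ⇒ b_2 = 5 − 5 − 0 = 0. So H_2 = 0.

H_0 = Z,  H_1 = Z,  H_2 = 0.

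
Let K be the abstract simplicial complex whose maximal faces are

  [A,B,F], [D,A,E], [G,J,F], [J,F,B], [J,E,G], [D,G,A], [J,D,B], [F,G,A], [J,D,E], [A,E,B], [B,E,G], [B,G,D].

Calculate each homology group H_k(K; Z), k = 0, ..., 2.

H_0 ≅ Z,  H_1 ≅ Z/2,  H_2 = 0.

Fix the vertex order A < B < D < E < F < G < J and write every simplex with vertices in increasing order. Then dim K = 2 and the simplices of K are:

  0-simplices (7): A, B, D, E, F, G, J
  1-simplices (18): AB, AD, AE, AF, AG, BD, BE, BF, BG, BJ, DE, DG, DJ, EG, EJ, FG, FJ, GJ
  2-simplices (12): ABE, ABF, ADE, ADG, AFG, BDG, BDJ, BEG, BFJ, DEJ, EGJ, FGJ

Hence C_0 ≅ Z^7, C_1 ≅ Z^18, C_2 ≅ Z^12.

Boundary ∂_1: C_1 → C_0 sends each edge [p,q] (with p < q) to q − p.
The 7×18 boundary matrix has rank 6 and Smith normal form diag(1,1,1,1,1,1).

Boundary ∂_2: C_2 → C_1 acts by ∂[p,q,r] = [q,r] − [p,r] + [p,q]. For instance
  ∂BFJ = FJ − BJ + BF,
  ∂EGJ = GJ − EJ + EG.
The resulting 18×12 matrix has rank 12, and its Smith normal form has invariant factors (1,1,1,1,1,1,1,1,1,1,1,2).

Now H_k = ker ∂_k / im ∂_{k+1}, so:

  H_0: rank C_0 − rank ∂_1 = 7 − 6 = 1, and the invariant factors of ∂_1 are all 1, so H_0 = Z.
  H_1: rank ker ∂_1 − rank ∂_2 = (18 − 6) − 12 = 0, and ∂_2 has invariant factor 2 > 1, so H_1 = Z/2.
  H_2: rank ker ∂_2 − rank ∂_3 = (12 − 12) − 0 = 0, and there is no ∂_3, so H_2 = 0.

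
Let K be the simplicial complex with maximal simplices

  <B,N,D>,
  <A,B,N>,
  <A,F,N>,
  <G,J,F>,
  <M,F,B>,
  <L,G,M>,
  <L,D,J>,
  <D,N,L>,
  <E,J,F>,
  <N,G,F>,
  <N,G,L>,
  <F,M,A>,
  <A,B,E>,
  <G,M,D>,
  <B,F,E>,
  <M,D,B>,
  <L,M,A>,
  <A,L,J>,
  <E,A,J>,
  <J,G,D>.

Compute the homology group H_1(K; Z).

H_1 = Z ⊕ Z/2.

Fix the vertex order A < B < D < E < F < G < J < L < M < N and write every simplex with vertices in increasing order. Then dim K = 2 and the simplices of K are:

  0-simplices (10): A, B, D, E, F, G, J, L, M, N
  1-simplices (30): AB, AE, AF, AJ, AL, AM, AN, BD, BE, BF, BM, BN, DG, DJ, DL, DM, DN, EF, EJ, FG, FJ, FM, FN, GJ, GL, GM, GN, JL, LM, LN
  2-simplices (20): ABE, ABN, AEJ, AFM, AFN, AJL, ALM, BDM, BDN, BEF, BFM, DGJ, DGM, DJL, DLN, EFJ, FGJ, FGN, GLM, GLN

Hence C_0 ≅ Z^10, C_1 ≅ Z^30, C_2 ≅ Z^20.

The boundary map ∂_1: C_1 → C_0 sends each edge [p,q] (with p < q) to q − p.
The resulting 10×30 matrix has rank 9, and its Smith normal form has invariant factors (1,1,1,1,1,1,1,1,1).

Boundary ∂_2: C_2 → C_1 maps a triangle to the signed sum of its edges. For instance
  ∂BFM = FM − BM + BF,
  ∂BDM = DM − BM + BD.
This gives a 30×20 integer matrix of rank 20; reducing to Smith normal form yields diagonal entries (1,1,1,1,1,1,1,1,1,1,1,1,1,1,1,1,1,1,1,2).

Now H_k = ker ∂_k / im ∂_{k+1}, so:

  H_1: rank ker ∂_1 − rank ∂_2 = (30 − 9) − 20 = 1, and ∂_2 has invariant factor 2 > 1, so H_1 ≅ Z ⊕ Z/2.

(K is a triangulation of the Klein bottle.)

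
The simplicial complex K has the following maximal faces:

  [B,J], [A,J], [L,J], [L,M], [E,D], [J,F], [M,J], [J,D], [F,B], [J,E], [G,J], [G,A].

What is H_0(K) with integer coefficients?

Take the total order A < B < D < E < F < G < J < L < M on the vertex set. Then K (dimension 1) consists of the simplices:

  0-simplices (9): A, B, D, E, F, G, J, L, M
  1-simplices (12): AG, AJ, BF, BJ, DE, DJ, EJ, FJ, GJ, JL, JM, LM

so the chain groups are C_0 ≅ Z^9, C_1 ≅ Z^12.

The boundary map ∂_1: C_1 → C_0 maps an edge to its endpoints' difference, ∂[p,q] = q − p.
This gives a 9×12 integer matrix of rank 8; reducing to Smith normal form yields diagonal entries (1,1,1,1,1,1,1,1).

Reading off H_k = ker ∂_k / im ∂_{k+1}:

  H_0: rank C_0 − rank ∂_1 = 9 − 8 = 1, and the invariant factors of ∂_1 are all 1, so H_0 ≅ Z.

H_0 ≅ Z.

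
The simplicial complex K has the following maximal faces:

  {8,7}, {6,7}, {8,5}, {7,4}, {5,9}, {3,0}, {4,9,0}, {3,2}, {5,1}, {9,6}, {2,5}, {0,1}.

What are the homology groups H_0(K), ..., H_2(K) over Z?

H_0 = Z,  H_1 = Z^4,  H_2 = 0.

We work with the vertex ordering 0 < 1 < 2 < 3 < 4 < 5 < 6 < 7 < 8 < 9. The simplices of K, each written with vertices in increasing order, are:

  0-simplices (10): [0], [1], [2], [3], [4], [5], [6], [7], [8], [9]
  1-simplices (14): [0,1], [0,3], [0,4], [0,9], [1,5], [2,3], [2,5], [4,7], [4,9], [5,8], [5,9], [6,7], [6,9], [7,8]
  2-simplices (1): [0,4,9]

so the chain groups are C_0 ≅ Z^10, C_1 ≅ Z^14, C_2 ≅ Z^1.

∂_1: C_1 → C_0 sends each edge [p,q] (with p < q) to q − p. For instance
  ∂[4,9] = [9] − [4].
This gives a 10×14 integer matrix of rank 9; reducing to Smith normal form yields diagonal entries (1,1,1,1,1,1,1,1,1).

The boundary map ∂_2: C_2 → C_1 acts by ∂[p,q,r] = [q,r] − [p,r] + [p,q]. For instance
  ∂[0,4,9] = [4,9] − [0,9] + [0,4].
As a 14×1 matrix over Z this has rank 1, with invariant factors (1).

Now H_k = ker ∂_k / im ∂_{k+1}, so:

  H_0: rank C_0 − rank ∂_1 = 10 − 9 = 1, and the invariant factors of ∂_1 are all 1, so H_0 = Z.
  H_1: rank ker ∂_1 − rank ∂_2 = (14 − 9) − 1 = 4, and the invariant factors of ∂_2 are all 1, so H_1 = Z^4.
  H_2: rank ker ∂_2 − rank ∂_3 = (1 − 1) − 0 = 0, and there is no ∂_3, so H_2 = 0.

As a check, the Euler characteristic is 10 − 14 + 1 = -3, which agrees with 1 − 4 + 0 = -3.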